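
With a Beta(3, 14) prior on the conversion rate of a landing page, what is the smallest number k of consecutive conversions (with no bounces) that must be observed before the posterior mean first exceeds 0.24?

After k conversions and 0 bounces the posterior is Beta(3+k, 14), with mean (3+k)/(3+14+k).
Set (3+k)/(17+k) > 0.24 and solve: k > (0.24·17 − 3)/(1 − 0.24) = 1.421.
The smallest integer exceeding 1.421 is 2.

k = 2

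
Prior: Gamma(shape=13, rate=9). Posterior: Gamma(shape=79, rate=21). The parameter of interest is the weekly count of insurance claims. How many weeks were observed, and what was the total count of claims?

Gamma–Poisson conjugacy: posterior shape = α + Σxᵢ, posterior rate = β + n.
Matching: Σxᵢ = 79 − 13 = 66 and n = 21 − 9 = 12.

n = 12 weeks with total 66 claims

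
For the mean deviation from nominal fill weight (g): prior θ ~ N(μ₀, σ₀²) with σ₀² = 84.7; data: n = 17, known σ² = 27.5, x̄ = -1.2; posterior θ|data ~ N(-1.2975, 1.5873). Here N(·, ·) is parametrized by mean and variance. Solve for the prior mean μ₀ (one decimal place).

The posterior mean is a precision-weighted average: μ_n = (τ₀μ₀ + τ_data·x̄)/(τ₀+τ_data), with τ₀=1/σ₀² and τ_data=n/σ².
Here τ₀ = 1/84.7 = 0.011806 and τ_data = 17/27.5 = 0.618182, so τ_n = 0.629988.
Rearranging for μ₀: μ₀ = (μ_n·τ_n − τ_data·x̄)/τ₀ = (-1.2975·0.629988 − 0.618182·-1.2) / 0.011806 = -0.075591/0.011806 ≈ -6.4.

μ₀ = -6.4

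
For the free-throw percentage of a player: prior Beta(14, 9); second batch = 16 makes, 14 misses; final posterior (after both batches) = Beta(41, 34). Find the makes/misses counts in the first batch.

11 makes and 11 misses

Because Beta–binomial updating is additive in the counts, the combined data contributed (α_post−α_prior, β_post−β_prior) successes and failures.
Total across both batches: 41−14=27 makes, 34−9=25 misses.
Subtract the second batch: 27−16=11 makes and 25−14=11 misses.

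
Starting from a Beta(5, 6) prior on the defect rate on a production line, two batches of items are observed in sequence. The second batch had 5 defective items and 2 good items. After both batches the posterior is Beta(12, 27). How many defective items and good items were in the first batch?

2 defective items and 19 good items

Sequential conjugate updates are equivalent to a single update on the pooled data, so total successes = posterior α − prior α and total failures = posterior β − prior β.
Total across both batches: 12−5=7 defective items, 27−6=21 good items.
Subtract the second batch: 7−5=2 defective items and 21−2=19 good items.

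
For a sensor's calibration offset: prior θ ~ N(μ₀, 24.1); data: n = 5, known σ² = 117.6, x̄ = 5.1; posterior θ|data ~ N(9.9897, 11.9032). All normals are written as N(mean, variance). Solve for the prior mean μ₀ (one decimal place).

μ₀ = 15.0

With known observation variance, the Normal–Normal posterior has precision τ_n = τ₀ + n/σ² and mean μ_n = (τ₀μ₀ + (n/σ²)x̄)/τ_n.
Here τ₀ = 1/24.1 = 0.041494 and τ_data = 5/117.6 = 0.042517, so τ_n = 0.084011.
Rearranging for μ₀: μ₀ = (μ_n·τ_n − τ_data·x̄)/τ₀ = (9.9897·0.084011 − 0.042517·5.1) / 0.041494 = 0.622408/0.041494 ≈ 15.0.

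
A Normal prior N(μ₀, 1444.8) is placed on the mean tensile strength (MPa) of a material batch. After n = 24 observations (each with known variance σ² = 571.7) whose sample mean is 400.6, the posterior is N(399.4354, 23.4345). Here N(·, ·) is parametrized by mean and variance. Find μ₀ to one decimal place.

μ₀ = 328.8

The posterior mean is a precision-weighted average: μ_n = (τ₀μ₀ + τ_data·x̄)/(τ₀+τ_data), with τ₀=1/σ₀² and τ_data=n/σ².
Here τ₀ = 1/1444.8 = 0.000692 and τ_data = 24/571.7 = 0.041980, so τ_n = 0.042672.
Rearranging for μ₀: μ₀ = (μ_n·τ_n − τ_data·x̄)/τ₀ = (399.4354·0.042672 − 0.041980·400.6) / 0.000692 = 0.227519/0.000692 ≈ 328.8.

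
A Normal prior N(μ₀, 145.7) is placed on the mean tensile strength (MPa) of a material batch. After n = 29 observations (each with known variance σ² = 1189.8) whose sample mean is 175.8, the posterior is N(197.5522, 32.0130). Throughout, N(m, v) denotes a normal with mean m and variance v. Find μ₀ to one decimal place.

The posterior mean is a precision-weighted average: μ_n = (τ₀μ₀ + τ_data·x̄)/(τ₀+τ_data), with τ₀=1/σ₀² and τ_data=n/σ².
Here τ₀ = 1/145.7 = 0.006863 and τ_data = 29/1189.8 = 0.024374, so τ_n = 0.031237.
Rearranging for μ₀: μ₀ = (μ_n·τ_n − τ_data·x̄)/τ₀ = (197.5522·0.031237 − 0.024374·175.8) / 0.006863 = 1.885989/0.006863 ≈ 274.8.

μ₀ = 274.8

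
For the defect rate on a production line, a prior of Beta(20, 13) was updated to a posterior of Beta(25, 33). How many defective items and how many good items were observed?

Beta is conjugate to the binomial likelihood: posterior = Beta(α+s, β+f).
So s = 25 − 20 = 5 and f = 33 − 13 = 20.

5 defective items and 20 good items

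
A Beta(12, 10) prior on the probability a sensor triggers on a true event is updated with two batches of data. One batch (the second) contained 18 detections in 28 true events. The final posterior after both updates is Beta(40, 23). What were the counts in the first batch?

Sequential conjugate updates are equivalent to a single update on the pooled data, so total successes = posterior α − prior α and total failures = posterior β − prior β.
Total across both batches: 40−12=28 detections, 23−10=13 misses.
Subtract the second batch: 28−18=10 detections and 13−10=3 misses.

10 detections and 3 misses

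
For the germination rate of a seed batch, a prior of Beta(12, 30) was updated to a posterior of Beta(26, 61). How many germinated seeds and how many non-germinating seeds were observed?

14 germinated seeds and 31 non-germinating seeds

Under Beta–binomial conjugacy the posterior parameters are (α+s, β+f).
Match parameters: s=26−12=14, f=61−30=31.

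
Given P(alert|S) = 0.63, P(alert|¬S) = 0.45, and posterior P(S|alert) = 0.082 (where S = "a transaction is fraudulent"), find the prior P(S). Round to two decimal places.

P(S) = 0.06

In odds form, posterior odds = prior odds × likelihood ratio, so prior odds = posterior odds ÷ LR.
Posterior odds = 0.082/(1−0.082) = 0.0893. LR = 0.63/0.45 = 1.4000.
Prior odds = 0.0893/1.4000 = 0.0638, so P(S) = 0.0638/(1+0.0638) ≈ 0.06.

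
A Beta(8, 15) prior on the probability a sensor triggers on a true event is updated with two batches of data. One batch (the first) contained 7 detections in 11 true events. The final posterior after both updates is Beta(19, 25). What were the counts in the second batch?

Because Beta–binomial updating is additive in the counts, the combined data contributed (α_post−α_prior, β_post−β_prior) successes and failures.
Total across both batches: 19−8=11 detections, 25−15=10 misses.
Subtract the first batch: 11−7=4 detections and 10−4=6 misses.

4 detections and 6 misses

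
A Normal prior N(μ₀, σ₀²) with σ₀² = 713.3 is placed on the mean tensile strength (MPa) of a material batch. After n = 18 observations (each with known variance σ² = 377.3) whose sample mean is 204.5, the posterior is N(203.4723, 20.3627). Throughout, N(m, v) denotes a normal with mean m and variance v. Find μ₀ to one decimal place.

μ₀ = 168.5

With known observation variance, the Normal–Normal posterior has precision τ_n = τ₀ + n/σ² and mean μ_n = (τ₀μ₀ + (n/σ²)x̄)/τ_n.
Here τ₀ = 1/713.3 = 0.001402 and τ_data = 18/377.3 = 0.047707, so τ_n = 0.049109.
Rearranging for μ₀: μ₀ = (μ_n·τ_n − τ_data·x̄)/τ₀ = (203.4723·0.049109 − 0.047707·204.5) / 0.001402 = 0.236240/0.001402 ≈ 168.5.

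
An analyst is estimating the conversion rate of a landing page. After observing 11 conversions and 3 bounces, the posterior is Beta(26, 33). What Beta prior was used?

Beta is conjugate to the binomial likelihood: posterior = Beta(a+s, b+f).
Subtract the data counts: 26−11=15, 33−3=30.

Beta(15, 30)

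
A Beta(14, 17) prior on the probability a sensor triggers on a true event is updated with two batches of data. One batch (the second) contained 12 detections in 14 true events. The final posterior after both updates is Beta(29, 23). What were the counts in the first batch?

3 detections and 4 misses

Sequential conjugate updates are equivalent to a single update on the pooled data, so total successes = posterior α − prior α and total failures = posterior β − prior β.
Total across both batches: 29−14=15 detections, 23−17=6 misses.
Subtract the second batch: 15−12=3 detections and 6−2=4 misses.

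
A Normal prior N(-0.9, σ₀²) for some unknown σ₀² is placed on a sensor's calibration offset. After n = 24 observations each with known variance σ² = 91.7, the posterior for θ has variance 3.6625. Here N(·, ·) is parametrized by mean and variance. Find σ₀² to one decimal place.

σ₀² = 88.4

Posterior precision equals prior precision plus data precision: 1/σ_n² = 1/σ₀² + n/σ².
So 1/σ₀² = 1/3.6625 − 24/91.7 = 0.273038 − 0.261723 = 0.011315.
Hence σ₀² = 1/0.011315 ≈ 88.4.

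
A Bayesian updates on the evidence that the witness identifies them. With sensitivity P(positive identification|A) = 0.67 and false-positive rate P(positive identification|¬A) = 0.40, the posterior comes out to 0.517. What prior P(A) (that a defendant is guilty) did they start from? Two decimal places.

P(A) = 0.39

In odds form, posterior odds = prior odds × likelihood ratio, so prior odds = posterior odds ÷ LR.
Posterior odds = 0.517/(1−0.517) = 1.0704. LR = 0.67/0.40 = 1.6750.
Prior odds = 1.0704/1.6750 = 0.6390, so P(A) = 0.6390/(1+0.6390) ≈ 0.39.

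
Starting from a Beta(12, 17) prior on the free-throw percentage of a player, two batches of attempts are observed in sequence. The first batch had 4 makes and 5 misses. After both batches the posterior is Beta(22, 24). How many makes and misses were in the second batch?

6 makes and 2 misses

Because Beta–binomial updating is additive in the counts, the combined data contributed (α_post−α_prior, β_post−β_prior) successes and failures.
Total across both batches: 22−12=10 makes, 24−17=7 misses.
Subtract the first batch: 10−4=6 makes and 7−5=2 misses.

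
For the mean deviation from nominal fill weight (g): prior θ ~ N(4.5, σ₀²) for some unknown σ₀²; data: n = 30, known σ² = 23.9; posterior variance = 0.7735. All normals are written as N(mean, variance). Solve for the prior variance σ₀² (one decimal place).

σ₀² = 26.6

For the Normal–Normal model with known σ², precisions add: τ_n = τ₀ + n/σ².
So 1/σ₀² = 1/0.7735 − 30/23.9 = 1.292825 − 1.255230 = 0.037595.
Hence σ₀² = 1/0.037595 ≈ 26.6.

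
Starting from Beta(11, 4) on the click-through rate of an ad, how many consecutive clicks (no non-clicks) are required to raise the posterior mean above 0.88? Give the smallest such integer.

k = 19

After k clicks and 0 non-clicks the posterior is Beta(11+k, 4), with mean (11+k)/(11+4+k).
Set (11+k)/(15+k) > 0.88 and solve: k > (0.88·15 − 11)/(1 − 0.88) = 18.333.
The smallest integer exceeding 18.333 is 19.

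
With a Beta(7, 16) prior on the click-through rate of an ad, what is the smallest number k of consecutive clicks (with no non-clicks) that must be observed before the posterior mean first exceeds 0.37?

After k clicks and 0 non-clicks the posterior is Beta(7+k, 16), with mean (7+k)/(7+16+k).
Set (7+k)/(23+k) > 0.37 and solve: k > (0.37·23 − 7)/(1 − 0.37) = 2.397.
The smallest integer exceeding 2.397 is 3.

k = 3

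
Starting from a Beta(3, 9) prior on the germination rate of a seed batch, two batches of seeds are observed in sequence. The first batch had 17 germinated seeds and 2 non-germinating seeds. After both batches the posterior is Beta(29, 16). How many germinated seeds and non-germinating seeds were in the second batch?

9 germinated seeds and 5 non-germinating seeds

Because Beta–binomial updating is additive in the counts, the combined data contributed (α_post−α_prior, β_post−β_prior) successes and failures.
Total across both batches: 29−3=26 germinated seeds, 16−9=7 non-germinating seeds.
Subtract the first batch: 26−17=9 germinated seeds and 7−2=5 non-germinating seeds.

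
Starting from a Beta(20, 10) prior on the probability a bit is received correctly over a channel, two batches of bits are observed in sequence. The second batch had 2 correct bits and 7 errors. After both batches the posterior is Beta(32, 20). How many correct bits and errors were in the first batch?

10 correct bits and 3 errors

Sequential conjugate updates are equivalent to a single update on the pooled data, so total successes = posterior α − prior α and total failures = posterior β − prior β.
Total across both batches: 32−20=12 correct bits, 20−10=10 errors.
Subtract the second batch: 12−2=10 correct bits and 10−7=3 errors.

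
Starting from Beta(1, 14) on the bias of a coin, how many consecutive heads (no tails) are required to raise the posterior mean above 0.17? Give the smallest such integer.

k = 2

After k heads and 0 tails the posterior is Beta(1+k, 14), with mean (1+k)/(1+14+k).
Set (1+k)/(15+k) > 0.17 and solve: k > (0.17·15 − 1)/(1 − 0.17) = 1.867.
The smallest integer exceeding 1.867 is 2.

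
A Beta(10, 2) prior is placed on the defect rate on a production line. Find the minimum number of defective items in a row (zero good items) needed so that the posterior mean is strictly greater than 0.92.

k = 14

After k defective items and 0 good items the posterior is Beta(10+k, 2), with mean (10+k)/(10+2+k).
Set (10+k)/(12+k) > 0.92 and solve: k > (0.92·12 − 10)/(1 − 0.92) = 13.000.
The smallest integer exceeding 13.000 is 14.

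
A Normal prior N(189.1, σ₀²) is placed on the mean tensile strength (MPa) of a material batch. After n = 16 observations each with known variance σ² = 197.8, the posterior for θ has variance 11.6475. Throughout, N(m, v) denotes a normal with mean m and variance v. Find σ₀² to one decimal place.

σ₀² = 201.4

Posterior precision equals prior precision plus data precision: 1/σ_n² = 1/σ₀² + n/σ².
So 1/σ₀² = 1/11.6475 − 16/197.8 = 0.085855 − 0.080890 = 0.004965.
Hence σ₀² = 1/0.004965 ≈ 201.4.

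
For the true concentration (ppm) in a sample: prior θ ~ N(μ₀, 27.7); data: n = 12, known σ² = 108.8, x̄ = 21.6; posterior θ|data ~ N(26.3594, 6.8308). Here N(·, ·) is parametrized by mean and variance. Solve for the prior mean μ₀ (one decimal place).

μ₀ = 40.9

The posterior mean is a precision-weighted average: μ_n = (τ₀μ₀ + τ_data·x̄)/(τ₀+τ_data), with τ₀=1/σ₀² and τ_data=n/σ².
Here τ₀ = 1/27.7 = 0.036101 and τ_data = 12/108.8 = 0.110294, so τ_n = 0.146395.
Rearranging for μ₀: μ₀ = (μ_n·τ_n − τ_data·x̄)/τ₀ = (26.3594·0.146395 − 0.110294·21.6) / 0.036101 = 1.476534/0.036101 ≈ 40.9.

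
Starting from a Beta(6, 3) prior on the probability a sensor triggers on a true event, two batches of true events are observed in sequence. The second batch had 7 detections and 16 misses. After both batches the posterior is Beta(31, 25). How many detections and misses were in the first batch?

Sequential conjugate updates are equivalent to a single update on the pooled data, so total successes = posterior α − prior α and total failures = posterior β − prior β.
Total across both batches: 31−6=25 detections, 25−3=22 misses.
Subtract the second batch: 25−7=18 detections and 22−16=6 misses.

18 detections and 6 misses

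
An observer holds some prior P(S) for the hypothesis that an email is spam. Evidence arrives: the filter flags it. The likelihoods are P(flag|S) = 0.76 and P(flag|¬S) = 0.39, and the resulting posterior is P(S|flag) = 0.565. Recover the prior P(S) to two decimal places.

Bayes' rule in odds form gives O(S|E) = O(S)·[P(E|S)/P(E|¬S)], hence O(S) = O(S|E)/LR.
Posterior odds = 0.565/(1−0.565) = 1.2989. LR = 0.76/0.39 = 1.9487.
Prior odds = 1.2989/1.9487 = 0.6665, so P(S) = 0.6665/(1+0.6665) ≈ 0.40.

P(S) = 0.40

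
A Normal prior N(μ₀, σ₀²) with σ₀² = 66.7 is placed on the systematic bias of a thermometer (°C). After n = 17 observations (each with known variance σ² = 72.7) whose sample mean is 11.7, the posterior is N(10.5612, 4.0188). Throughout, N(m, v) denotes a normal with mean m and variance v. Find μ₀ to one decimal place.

μ₀ = -7.2

With known observation variance, the Normal–Normal posterior has precision τ_n = τ₀ + n/σ² and mean μ_n = (τ₀μ₀ + (n/σ²)x̄)/τ_n.
Here τ₀ = 1/66.7 = 0.014993 and τ_data = 17/72.7 = 0.233838, so τ_n = 0.248831.
Rearranging for μ₀: μ₀ = (μ_n·τ_n − τ_data·x̄)/τ₀ = (10.5612·0.248831 − 0.233838·11.7) / 0.014993 = -0.107951/0.014993 ≈ -7.2.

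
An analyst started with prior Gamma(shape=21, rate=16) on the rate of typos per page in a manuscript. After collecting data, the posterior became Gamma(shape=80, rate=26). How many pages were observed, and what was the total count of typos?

n = 10 pages with total 59 typos

A Gamma(α, β) prior (rate parametrization) on a Poisson rate with n observations summing to S gives posterior Gamma(α+S, β+n).
Matching: Σxᵢ = 80 − 21 = 59 and n = 26 − 16 = 10.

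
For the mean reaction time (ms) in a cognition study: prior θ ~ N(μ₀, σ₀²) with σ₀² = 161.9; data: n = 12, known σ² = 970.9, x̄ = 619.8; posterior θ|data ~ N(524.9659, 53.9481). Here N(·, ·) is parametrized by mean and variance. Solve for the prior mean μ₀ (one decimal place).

With known observation variance, the Normal–Normal posterior has precision τ_n = τ₀ + n/σ² and mean μ_n = (τ₀μ₀ + (n/σ²)x̄)/τ_n.
Here τ₀ = 1/161.9 = 0.006177 and τ_data = 12/970.9 = 0.012360, so τ_n = 0.018537.
Rearranging for μ₀: μ₀ = (μ_n·τ_n − τ_data·x̄)/τ₀ = (524.9659·0.018537 − 0.012360·619.8) / 0.006177 = 2.070565/0.006177 ≈ 335.2.

μ₀ = 335.2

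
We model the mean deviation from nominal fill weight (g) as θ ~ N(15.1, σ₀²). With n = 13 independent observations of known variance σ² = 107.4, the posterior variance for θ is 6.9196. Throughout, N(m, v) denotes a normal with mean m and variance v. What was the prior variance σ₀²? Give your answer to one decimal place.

σ₀² = 42.6

For the Normal–Normal model with known σ², precisions add: τ_n = τ₀ + n/σ².
So 1/σ₀² = 1/6.9196 − 13/107.4 = 0.144517 − 0.121043 = 0.023474.
Hence σ₀² = 1/0.023474 ≈ 42.6.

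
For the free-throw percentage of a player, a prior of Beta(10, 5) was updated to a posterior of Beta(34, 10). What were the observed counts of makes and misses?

A Beta(α, β) prior with s successes and f failures in binomial data gives a Beta(α+s, β+f) posterior.
So s = 34 − 10 = 24 and f = 10 − 5 = 5.

24 makes and 5 misses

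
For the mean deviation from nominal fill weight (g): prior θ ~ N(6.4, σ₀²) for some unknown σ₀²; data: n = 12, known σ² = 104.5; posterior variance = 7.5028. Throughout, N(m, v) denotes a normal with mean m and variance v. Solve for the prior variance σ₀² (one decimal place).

Posterior precision equals prior precision plus data precision: 1/σ_n² = 1/σ₀² + n/σ².
So 1/σ₀² = 1/7.5028 − 12/104.5 = 0.133284 − 0.114833 = 0.018451.
Hence σ₀² = 1/0.018451 ≈ 54.2.

σ₀² = 54.2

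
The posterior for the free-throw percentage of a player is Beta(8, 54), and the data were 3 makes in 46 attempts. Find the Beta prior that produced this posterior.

Under Beta–binomial conjugacy the posterior parameters are (α+s, β+f).
So α = 8 − 3 = 5 and β = 54 − 43 = 11.

Beta(5, 11)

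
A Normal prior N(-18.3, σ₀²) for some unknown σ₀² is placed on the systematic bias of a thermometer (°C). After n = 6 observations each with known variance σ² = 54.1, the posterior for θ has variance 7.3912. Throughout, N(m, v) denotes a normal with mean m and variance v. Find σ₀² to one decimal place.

For the Normal–Normal model with known σ², precisions add: τ_n = τ₀ + n/σ².
So 1/σ₀² = 1/7.3912 − 6/54.1 = 0.135296 − 0.110906 = 0.024390.
Hence σ₀² = 1/0.024390 ≈ 41.0.

σ₀² = 41.0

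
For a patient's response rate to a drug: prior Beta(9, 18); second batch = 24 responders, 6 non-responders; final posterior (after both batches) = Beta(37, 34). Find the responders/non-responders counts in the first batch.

4 responders and 10 non-responders

Because Beta–binomial updating is additive in the counts, the combined data contributed (α_post−α_prior, β_post−β_prior) successes and failures.
Total across both batches: 37−9=28 responders, 34−18=16 non-responders.
Subtract the second batch: 28−24=4 responders and 16−6=10 non-responders.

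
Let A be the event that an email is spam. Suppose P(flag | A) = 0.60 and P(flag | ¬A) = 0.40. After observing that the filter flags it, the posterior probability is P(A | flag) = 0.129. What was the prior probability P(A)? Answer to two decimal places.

In odds form, posterior odds = prior odds × likelihood ratio, so prior odds = posterior odds ÷ LR.
Posterior odds = 0.129/(1−0.129) = 0.1481. LR = 0.60/0.40 = 1.5000.
Prior odds = 0.1481/1.5000 = 0.0987, so P(A) = 0.0987/(1+0.0987) ≈ 0.09.

P(A) = 0.09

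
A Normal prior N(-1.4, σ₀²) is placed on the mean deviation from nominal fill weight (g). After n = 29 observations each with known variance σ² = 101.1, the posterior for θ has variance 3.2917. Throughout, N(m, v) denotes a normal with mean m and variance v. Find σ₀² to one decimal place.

For the Normal–Normal model with known σ², precisions add: τ_n = τ₀ + n/σ².
So 1/σ₀² = 1/3.2917 − 29/101.1 = 0.303794 − 0.286845 = 0.016949.
Hence σ₀² = 1/0.016949 ≈ 59.0.

σ₀² = 59.0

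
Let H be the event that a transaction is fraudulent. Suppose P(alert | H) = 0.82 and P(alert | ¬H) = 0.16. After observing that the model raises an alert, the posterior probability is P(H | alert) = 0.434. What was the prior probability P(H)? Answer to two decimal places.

P(H) = 0.13

In odds form, posterior odds = prior odds × likelihood ratio, so prior odds = posterior odds ÷ LR.
Posterior odds = 0.434/(1−0.434) = 0.7668. LR = 0.82/0.16 = 5.1250.
Prior odds = 0.7668/5.1250 = 0.1496, so P(H) = 0.1496/(1+0.1496) ≈ 0.13.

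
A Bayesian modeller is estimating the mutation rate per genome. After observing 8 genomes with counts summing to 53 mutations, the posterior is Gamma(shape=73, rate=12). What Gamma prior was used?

Gamma(shape=20, rate=4)

Gamma–Poisson conjugacy: posterior shape = α + Σxᵢ, posterior rate = β + n.
So α = 73 − 53 = 20 and β = 12 − 8 = 4.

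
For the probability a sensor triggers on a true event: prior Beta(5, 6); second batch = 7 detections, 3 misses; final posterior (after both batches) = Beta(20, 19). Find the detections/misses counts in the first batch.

8 detections and 10 misses

Because Beta–binomial updating is additive in the counts, the combined data contributed (α_post−α_prior, β_post−β_prior) successes and failures.
Total across both batches: 20−5=15 detections, 19−6=13 misses.
Subtract the second batch: 15−7=8 detections and 13−3=10 misses.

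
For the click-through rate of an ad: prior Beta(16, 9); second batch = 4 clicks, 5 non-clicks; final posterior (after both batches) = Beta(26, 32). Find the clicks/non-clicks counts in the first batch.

6 clicks and 18 non-clicks

Sequential conjugate updates are equivalent to a single update on the pooled data, so total successes = posterior α − prior α and total failures = posterior β − prior β.
Total across both batches: 26−16=10 clicks, 32−9=23 non-clicks.
Subtract the second batch: 10−4=6 clicks and 23−5=18 non-clicks.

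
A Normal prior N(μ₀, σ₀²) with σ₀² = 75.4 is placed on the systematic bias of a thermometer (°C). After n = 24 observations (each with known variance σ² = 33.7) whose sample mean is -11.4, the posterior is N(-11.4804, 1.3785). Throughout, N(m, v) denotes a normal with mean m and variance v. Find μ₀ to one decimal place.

The posterior mean is a precision-weighted average: μ_n = (τ₀μ₀ + τ_data·x̄)/(τ₀+τ_data), with τ₀=1/σ₀² and τ_data=n/σ².
Here τ₀ = 1/75.4 = 0.013263 and τ_data = 24/33.7 = 0.712166, so τ_n = 0.725429.
Rearranging for μ₀: μ₀ = (μ_n·τ_n − τ_data·x̄)/τ₀ = (-11.4804·0.725429 − 0.712166·-11.4) / 0.013263 = -0.209523/0.013263 ≈ -15.8.

μ₀ = -15.8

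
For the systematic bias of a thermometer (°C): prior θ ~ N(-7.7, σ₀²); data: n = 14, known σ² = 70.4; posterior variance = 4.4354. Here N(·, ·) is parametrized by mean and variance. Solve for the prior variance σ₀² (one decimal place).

Posterior precision equals prior precision plus data precision: 1/σ_n² = 1/σ₀² + n/σ².
So 1/σ₀² = 1/4.4354 − 14/70.4 = 0.225459 − 0.198864 = 0.026595.
Hence σ₀² = 1/0.026595 ≈ 37.6.

σ₀² = 37.6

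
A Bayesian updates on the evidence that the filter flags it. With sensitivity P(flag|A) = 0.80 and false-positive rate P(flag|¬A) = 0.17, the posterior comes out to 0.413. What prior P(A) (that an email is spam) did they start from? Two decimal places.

In odds form, posterior odds = prior odds × likelihood ratio, so prior odds = posterior odds ÷ LR.
Posterior odds = 0.413/(1−0.413) = 0.7036. LR = 0.80/0.17 = 4.7059.
Prior odds = 0.7036/4.7059 = 0.1495, so P(A) = 0.1495/(1+0.1495) ≈ 0.13.

P(A) = 0.13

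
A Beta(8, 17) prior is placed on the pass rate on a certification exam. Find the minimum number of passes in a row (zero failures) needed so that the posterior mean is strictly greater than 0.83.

After k passes and 0 failures the posterior is Beta(8+k, 17), with mean (8+k)/(8+17+k).
Set (8+k)/(25+k) > 0.83 and solve: k > (0.83·25 − 8)/(1 − 0.83) = 75.000.
The smallest integer exceeding 75.000 is 76.

k = 76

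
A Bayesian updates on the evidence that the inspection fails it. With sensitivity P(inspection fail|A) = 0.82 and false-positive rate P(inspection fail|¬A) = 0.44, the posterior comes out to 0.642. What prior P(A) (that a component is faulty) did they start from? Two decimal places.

Bayes' rule in odds form gives O(A|E) = O(A)·[P(E|A)/P(E|¬A)], hence O(A) = O(A|E)/LR.
Posterior odds = 0.642/(1−0.642) = 1.7933. LR = 0.82/0.44 = 1.8636.
Prior odds = 1.7933/1.8636 = 0.9623, so P(A) = 0.9623/(1+0.9623) ≈ 0.49.

P(A) = 0.49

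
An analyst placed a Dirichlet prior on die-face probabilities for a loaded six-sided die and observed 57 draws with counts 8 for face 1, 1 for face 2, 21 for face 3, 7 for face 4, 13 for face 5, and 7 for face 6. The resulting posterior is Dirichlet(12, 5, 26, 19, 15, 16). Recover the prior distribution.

For a Dirichlet(α) prior with multinomial counts c, the posterior is Dirichlet(α + c) componentwise.
Subtract each count from the matching posterior parameter: 12−8=4, 5−1=4, 26−21=5, 19−7=12, 15−13=2, 16−7=9.

Dirichlet(4, 4, 5, 12, 2, 9)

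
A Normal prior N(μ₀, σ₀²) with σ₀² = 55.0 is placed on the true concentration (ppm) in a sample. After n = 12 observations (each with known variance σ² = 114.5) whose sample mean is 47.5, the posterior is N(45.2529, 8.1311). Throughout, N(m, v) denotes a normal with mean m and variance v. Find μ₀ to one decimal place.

μ₀ = 32.3

The posterior mean is a precision-weighted average: μ_n = (τ₀μ₀ + τ_data·x̄)/(τ₀+τ_data), with τ₀=1/σ₀² and τ_data=n/σ².
Here τ₀ = 1/55.0 = 0.018182 and τ_data = 12/114.5 = 0.104803, so τ_n = 0.122985.
Rearranging for μ₀: μ₀ = (μ_n·τ_n − τ_data·x̄)/τ₀ = (45.2529·0.122985 − 0.104803·47.5) / 0.018182 = 0.587285/0.018182 ≈ 32.3.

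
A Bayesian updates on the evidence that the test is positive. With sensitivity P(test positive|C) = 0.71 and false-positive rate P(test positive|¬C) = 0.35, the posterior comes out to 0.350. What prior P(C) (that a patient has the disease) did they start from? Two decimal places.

P(C) = 0.21

In odds form, posterior odds = prior odds × likelihood ratio, so prior odds = posterior odds ÷ LR.
Posterior odds = 0.350/(1−0.350) = 0.5385. LR = 0.71/0.35 = 2.0286.
Prior odds = 0.5385/2.0286 = 0.2655, so P(C) = 0.2655/(1+0.2655) ≈ 0.21.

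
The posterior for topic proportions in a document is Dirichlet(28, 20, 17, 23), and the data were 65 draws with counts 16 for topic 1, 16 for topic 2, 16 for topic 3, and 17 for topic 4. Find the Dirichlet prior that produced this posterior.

For a Dirichlet(α) prior with multinomial counts c, the posterior is Dirichlet(α + c) componentwise.
Subtract each count from the matching posterior parameter: 28−16=12, 20−16=4, 17−16=1, 23−17=6.

Dirichlet(12, 4, 1, 6)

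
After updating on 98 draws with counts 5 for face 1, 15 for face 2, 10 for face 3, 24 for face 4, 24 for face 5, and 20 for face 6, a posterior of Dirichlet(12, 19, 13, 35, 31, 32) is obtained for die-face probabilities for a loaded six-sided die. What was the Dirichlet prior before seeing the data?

For a Dirichlet(α) prior with multinomial counts c, the posterior is Dirichlet(α + c) componentwise.
Subtract each count from the matching posterior parameter: 12−5=7, 19−15=4, 13−10=3, 35−24=11, 31−24=7, 32−20=12.

Dirichlet(7, 4, 3, 11, 7, 12)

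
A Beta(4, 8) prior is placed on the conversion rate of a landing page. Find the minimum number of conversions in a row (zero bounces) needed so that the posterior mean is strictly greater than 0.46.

k = 3

After k conversions and 0 bounces the posterior is Beta(4+k, 8), with mean (4+k)/(4+8+k).
Set (4+k)/(12+k) > 0.46 and solve: k > (0.46·12 − 4)/(1 − 0.46) = 2.815.
The smallest integer exceeding 2.815 is 3.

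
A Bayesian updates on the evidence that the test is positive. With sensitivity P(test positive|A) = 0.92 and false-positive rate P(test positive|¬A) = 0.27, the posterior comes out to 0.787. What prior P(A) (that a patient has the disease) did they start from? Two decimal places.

Bayes' rule in odds form gives O(A|E) = O(A)·[P(E|A)/P(E|¬A)], hence O(A) = O(A|E)/LR.
Posterior odds = 0.787/(1−0.787) = 3.6948. LR = 0.92/0.27 = 3.4074.
Prior odds = 3.6948/3.4074 = 1.0843, so P(A) = 1.0843/(1+1.0843) ≈ 0.52.

P(A) = 0.52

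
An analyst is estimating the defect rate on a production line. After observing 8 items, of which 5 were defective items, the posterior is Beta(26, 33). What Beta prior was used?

Beta(21, 30)

Beta is conjugate to the binomial likelihood: posterior = Beta(a+s, b+f).
So a = 26 − 5 = 21 and b = 33 − 3 = 30.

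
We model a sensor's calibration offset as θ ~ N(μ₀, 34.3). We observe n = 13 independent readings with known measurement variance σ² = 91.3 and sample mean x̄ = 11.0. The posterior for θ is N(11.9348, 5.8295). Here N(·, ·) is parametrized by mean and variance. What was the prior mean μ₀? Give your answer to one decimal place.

μ₀ = 16.5

The posterior mean is a precision-weighted average: μ_n = (τ₀μ₀ + τ_data·x̄)/(τ₀+τ_data), with τ₀=1/σ₀² and τ_data=n/σ².
Here τ₀ = 1/34.3 = 0.029155 and τ_data = 13/91.3 = 0.142388, so τ_n = 0.171543.
Rearranging for μ₀: μ₀ = (μ_n·τ_n − τ_data·x̄)/τ₀ = (11.9348·0.171543 − 0.142388·11.0) / 0.029155 = 0.481063/0.029155 ≈ 16.5.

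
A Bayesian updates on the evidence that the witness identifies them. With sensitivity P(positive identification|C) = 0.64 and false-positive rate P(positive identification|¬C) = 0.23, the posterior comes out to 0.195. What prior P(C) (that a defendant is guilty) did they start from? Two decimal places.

P(C) = 0.08

In odds form, posterior odds = prior odds × likelihood ratio, so prior odds = posterior odds ÷ LR.
Posterior odds = 0.195/(1−0.195) = 0.2422. LR = 0.64/0.23 = 2.7826.
Prior odds = 0.2422/2.7826 = 0.0870, so P(C) = 0.0870/(1+0.0870) ≈ 0.08.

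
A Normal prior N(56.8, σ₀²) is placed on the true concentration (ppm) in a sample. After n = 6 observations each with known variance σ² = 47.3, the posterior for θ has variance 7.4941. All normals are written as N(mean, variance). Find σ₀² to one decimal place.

σ₀² = 151.8

For the Normal–Normal model with known σ², precisions add: τ_n = τ₀ + n/σ².
So 1/σ₀² = 1/7.4941 − 6/47.3 = 0.133438 − 0.126850 = 0.006588.
Hence σ₀² = 1/0.006588 ≈ 151.8.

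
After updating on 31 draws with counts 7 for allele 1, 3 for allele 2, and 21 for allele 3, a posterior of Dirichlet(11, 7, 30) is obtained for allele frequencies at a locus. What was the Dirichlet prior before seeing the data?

For a Dirichlet(α) prior with multinomial counts c, the posterior is Dirichlet(α + c) componentwise.
Subtract each count from the matching posterior parameter: 11−7=4, 7−3=4, 30−21=9.

Dirichlet(4, 4, 9)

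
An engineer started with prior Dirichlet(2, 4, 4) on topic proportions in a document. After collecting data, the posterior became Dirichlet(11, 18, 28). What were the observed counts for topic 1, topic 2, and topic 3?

For a Dirichlet(α) prior with multinomial counts c, the posterior is Dirichlet(α + c) componentwise.
Counts are posterior − prior componentwise: 11−2=9, 18−4=14, 28−4=24.

counts (9, 14, 24)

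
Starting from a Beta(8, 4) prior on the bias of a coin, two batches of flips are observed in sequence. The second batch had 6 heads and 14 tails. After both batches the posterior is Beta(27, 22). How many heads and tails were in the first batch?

Because Beta–binomial updating is additive in the counts, the combined data contributed (α_post−α_prior, β_post−β_prior) successes and failures.
Total across both batches: 27−8=19 heads, 22−4=18 tails.
Subtract the second batch: 19−6=13 heads and 18−14=4 tails.

13 heads and 4 tails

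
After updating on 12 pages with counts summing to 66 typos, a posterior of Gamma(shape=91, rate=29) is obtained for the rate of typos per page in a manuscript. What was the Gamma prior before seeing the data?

A Gamma(α, β) prior (rate parametrization) on a Poisson rate with n observations summing to S gives posterior Gamma(α+S, β+n).
So α = 91 − 66 = 25 and β = 29 − 12 = 17.

Gamma(shape=25, rate=17)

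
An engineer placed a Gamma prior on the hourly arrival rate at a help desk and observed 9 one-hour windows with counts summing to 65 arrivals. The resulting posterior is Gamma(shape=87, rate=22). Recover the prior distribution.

A Gamma(α, β) prior (rate parametrization) on a Poisson rate with n observations summing to S gives posterior Gamma(α+S, β+n).
So α = 87 − 65 = 22 and β = 22 − 9 = 13.

Gamma(shape=22, rate=13)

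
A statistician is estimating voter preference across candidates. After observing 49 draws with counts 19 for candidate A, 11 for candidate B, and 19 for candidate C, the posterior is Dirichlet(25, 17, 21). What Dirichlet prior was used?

For a Dirichlet(α) prior with multinomial counts c, the posterior is Dirichlet(α + c) componentwise.
Subtract each count from the matching posterior parameter: 25−19=6, 17−11=6, 21−19=2.

Dirichlet(6, 6, 2)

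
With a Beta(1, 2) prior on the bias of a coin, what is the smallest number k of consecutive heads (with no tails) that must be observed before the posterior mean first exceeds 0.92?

After k heads and 0 tails the posterior is Beta(1+k, 2), with mean (1+k)/(1+2+k).
Set (1+k)/(3+k) > 0.92 and solve: k > (0.92·3 − 1)/(1 − 0.92) = 22.000.
The smallest integer exceeding 22.000 is 23, and checking k=23: (24)/(26) = 0.9231 > 0.92.

k = 23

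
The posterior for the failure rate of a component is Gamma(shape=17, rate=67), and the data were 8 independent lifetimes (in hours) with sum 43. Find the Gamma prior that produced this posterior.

Gamma(shape=9, rate=24)

Gamma–exponential conjugacy: posterior shape = α + n, posterior rate = β + Σtᵢ.
So α = 17 − 8 = 9 and β = 67 − 43 = 24.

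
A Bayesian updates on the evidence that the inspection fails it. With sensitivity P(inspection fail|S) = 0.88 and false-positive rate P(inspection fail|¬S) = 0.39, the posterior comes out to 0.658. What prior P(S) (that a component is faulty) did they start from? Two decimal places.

P(S) = 0.46

Bayes' rule in odds form gives O(S|E) = O(S)·[P(E|S)/P(E|¬S)], hence O(S) = O(S|E)/LR.
Posterior odds = 0.658/(1−0.658) = 1.9240. LR = 0.88/0.39 = 2.2564.
Prior odds = 1.9240/2.2564 = 0.8527, so P(S) = 0.8527/(1+0.8527) ≈ 0.46.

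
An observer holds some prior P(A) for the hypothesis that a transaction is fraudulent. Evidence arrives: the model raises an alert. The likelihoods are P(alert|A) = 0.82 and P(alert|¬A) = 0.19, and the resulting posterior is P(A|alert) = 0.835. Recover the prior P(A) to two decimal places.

In odds form, posterior odds = prior odds × likelihood ratio, so prior odds = posterior odds ÷ LR.
Posterior odds = 0.835/(1−0.835) = 5.0606. LR = 0.82/0.19 = 4.3158.
Prior odds = 5.0606/4.3158 = 1.1726, so P(A) = 1.1726/(1+1.1726) ≈ 0.54.

P(A) = 0.54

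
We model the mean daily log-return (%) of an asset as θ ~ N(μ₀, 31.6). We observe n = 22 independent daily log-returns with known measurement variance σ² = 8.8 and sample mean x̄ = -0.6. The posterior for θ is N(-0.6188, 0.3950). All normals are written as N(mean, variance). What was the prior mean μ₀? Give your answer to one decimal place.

The posterior mean is a precision-weighted average: μ_n = (τ₀μ₀ + τ_data·x̄)/(τ₀+τ_data), with τ₀=1/σ₀² and τ_data=n/σ².
Here τ₀ = 1/31.6 = 0.031646 and τ_data = 22/8.8 = 2.500000, so τ_n = 2.531646.
Rearranging for μ₀: μ₀ = (μ_n·τ_n − τ_data·x̄)/τ₀ = (-0.6188·2.531646 − 2.500000·-0.6) / 0.031646 = -0.066583/0.031646 ≈ -2.1.

μ₀ = -2.1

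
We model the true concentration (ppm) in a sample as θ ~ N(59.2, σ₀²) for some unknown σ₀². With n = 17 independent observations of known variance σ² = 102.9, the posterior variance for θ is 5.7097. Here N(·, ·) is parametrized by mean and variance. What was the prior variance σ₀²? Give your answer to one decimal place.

For the Normal–Normal model with known σ², precisions add: τ_n = τ₀ + n/σ².
So 1/σ₀² = 1/5.7097 − 17/102.9 = 0.175141 − 0.165209 = 0.009932.
Hence σ₀² = 1/0.009932 ≈ 100.7.

σ₀² = 100.7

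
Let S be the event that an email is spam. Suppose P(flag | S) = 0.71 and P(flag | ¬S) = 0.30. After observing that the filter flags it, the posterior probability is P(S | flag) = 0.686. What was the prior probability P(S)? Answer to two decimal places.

P(S) = 0.48

Bayes' rule in odds form gives O(S|E) = O(S)·[P(E|S)/P(E|¬S)], hence O(S) = O(S|E)/LR.
Posterior odds = 0.686/(1−0.686) = 2.1847. LR = 0.71/0.30 = 2.3667.
Prior odds = 2.1847/2.3667 = 0.9231, so P(S) = 0.9231/(1+0.9231) ≈ 0.48.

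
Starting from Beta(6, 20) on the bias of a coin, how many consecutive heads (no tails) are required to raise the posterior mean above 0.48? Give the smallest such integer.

k = 13

After k heads and 0 tails the posterior is Beta(6+k, 20), with mean (6+k)/(6+20+k).
Set (6+k)/(26+k) > 0.48 and solve: k > (0.48·26 − 6)/(1 − 0.48) = 12.462.
The smallest integer exceeding 12.462 is 13, and checking k=13: (19)/(39) = 0.4872 > 0.48.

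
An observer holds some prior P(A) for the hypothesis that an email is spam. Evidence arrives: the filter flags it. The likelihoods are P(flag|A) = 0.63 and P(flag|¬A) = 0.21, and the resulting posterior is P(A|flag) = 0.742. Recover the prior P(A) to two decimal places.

P(A) = 0.49

In odds form, posterior odds = prior odds × likelihood ratio, so prior odds = posterior odds ÷ LR.
Posterior odds = 0.742/(1−0.742) = 2.8760. LR = 0.63/0.21 = 3.0000.
Prior odds = 2.8760/3.0000 = 0.9587, so P(A) = 0.9587/(1+0.9587) ≈ 0.49.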